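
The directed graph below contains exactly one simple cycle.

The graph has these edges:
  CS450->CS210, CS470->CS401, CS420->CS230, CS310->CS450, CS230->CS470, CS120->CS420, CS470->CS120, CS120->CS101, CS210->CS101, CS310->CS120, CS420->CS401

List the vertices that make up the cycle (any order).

DFS with gray/black marking from CS120:
CS120 gray
  CS101 gray
  CS101 black
  CS420 gray
    CS401 gray
    CS401 black
    CS230 gray
      CS470 gray
        CS470→CS120: CS120 is gray → back edge
Back edge closes the cycle CS120 → CS420 → CS230 → CS470 → CS120; its vertices are {CS120, CS230, CS420, CS470}.

CS120, CS230, CS420, CS470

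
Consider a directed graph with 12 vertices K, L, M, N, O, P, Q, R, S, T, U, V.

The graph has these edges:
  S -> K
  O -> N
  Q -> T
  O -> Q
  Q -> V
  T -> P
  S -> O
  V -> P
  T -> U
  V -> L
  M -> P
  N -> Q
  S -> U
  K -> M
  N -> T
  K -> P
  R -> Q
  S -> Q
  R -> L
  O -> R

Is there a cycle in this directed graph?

No

DFS with white/gray/black marking, starting from L:
L gray
L black
K gray
  M gray
    P gray
    P black
  M black
  K→P: P black — skip
K black
N gray
  Q gray
    V gray
      V→P: P black — skip
      V→L: L black — skip
    V black
    T gray
      T→P: P black — skip
      U gray
      U black
    T black
  Q black
  N→T: T black — skip
N black
O gray
  O→Q: Q black — skip
  O→N: N black — skip
  R gray
    R→L: L black — skip
    R→Q: Q black — skip
  R black
O black
S gray
  S→O: O black — skip
  S→Q: Q black — skip
  S→K: K black — skip
  S→U: U black — skip
S black
Every edge goes to a white or black vertex — no back edge, so the graph is acyclic.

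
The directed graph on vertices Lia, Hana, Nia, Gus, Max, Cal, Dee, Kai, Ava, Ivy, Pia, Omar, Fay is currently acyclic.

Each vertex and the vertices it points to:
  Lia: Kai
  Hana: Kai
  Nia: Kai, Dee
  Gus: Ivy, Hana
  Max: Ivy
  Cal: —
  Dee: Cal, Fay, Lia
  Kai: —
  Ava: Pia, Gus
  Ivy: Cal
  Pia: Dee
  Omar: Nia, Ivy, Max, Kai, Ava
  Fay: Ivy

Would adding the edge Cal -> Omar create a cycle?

Yes

Adding Cal→Omar creates a cycle iff Omar can already reach Cal.
Path from Omar: Omar → Ivy → Cal.
So Omar → … → Cal → Omar is a cycle.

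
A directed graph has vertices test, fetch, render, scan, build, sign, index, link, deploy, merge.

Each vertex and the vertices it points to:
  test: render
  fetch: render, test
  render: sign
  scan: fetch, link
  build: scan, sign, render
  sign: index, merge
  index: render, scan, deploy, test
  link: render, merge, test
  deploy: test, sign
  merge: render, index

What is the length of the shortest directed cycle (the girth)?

3

For each vertex v, BFS finds the shortest path from v back to v.
The shortest such closed walk is sign → index → render → sign, length 3.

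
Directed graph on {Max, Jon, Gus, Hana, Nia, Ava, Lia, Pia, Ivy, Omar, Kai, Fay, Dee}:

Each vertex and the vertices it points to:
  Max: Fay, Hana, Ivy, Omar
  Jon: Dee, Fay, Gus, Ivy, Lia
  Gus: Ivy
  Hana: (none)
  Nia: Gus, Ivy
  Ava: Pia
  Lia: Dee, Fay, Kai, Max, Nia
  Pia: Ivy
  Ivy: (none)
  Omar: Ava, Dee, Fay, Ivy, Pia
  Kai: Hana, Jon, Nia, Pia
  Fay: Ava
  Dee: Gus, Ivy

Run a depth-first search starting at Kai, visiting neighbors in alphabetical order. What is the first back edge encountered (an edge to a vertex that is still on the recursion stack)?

Lia→Kai

DFS from Kai (visiting neighbors in alphabetical order); mark gray on enter, black on exit:
Kai gray
  Hana gray
  Hana black
  Jon gray
    Dee gray
      Gus gray
        Ivy gray
        Ivy black
      Gus black
      Dee→Ivy: Ivy black — skip
    Dee black
    Fay gray
      Ava gray
        Pia gray
          Pia→Ivy: Ivy black — skip
        Pia black
      Ava black
    Fay black
    Jon→Gus: Gus black — skip
    Jon→Ivy: Ivy black — skip
    Lia gray
      Lia→Dee: Dee black — skip
      Lia→Fay: Fay black — skip
      Lia→Kai: Kai is gray → back edge
First back edge: Lia → Kai.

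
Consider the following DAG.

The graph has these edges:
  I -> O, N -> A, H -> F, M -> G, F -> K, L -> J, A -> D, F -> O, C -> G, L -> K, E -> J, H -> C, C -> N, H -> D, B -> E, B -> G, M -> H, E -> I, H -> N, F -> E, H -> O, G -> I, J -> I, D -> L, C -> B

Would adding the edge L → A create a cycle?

Yes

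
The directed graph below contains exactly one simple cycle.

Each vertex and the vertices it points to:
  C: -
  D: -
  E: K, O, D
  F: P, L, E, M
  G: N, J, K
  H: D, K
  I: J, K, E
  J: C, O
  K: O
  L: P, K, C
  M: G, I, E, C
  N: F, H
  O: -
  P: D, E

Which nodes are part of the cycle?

F, G, M, N

DFS with gray/black marking from N:
N gray
  F gray
    P gray
      D gray
      D black
      E gray
        K gray
          O gray
          O black
        K black
        E→O: O black — skip
        E→D: D black — skip
      E black
    P black
    L gray
      L→P: P black — skip
      L→K: K black — skip
      C gray
      C black
    L black
    F→E: E black — skip
    M gray
      G gray
        G→N: N is gray → back edge
Back edge closes the cycle N → F → M → G → N; its vertices are {F, G, M, N}.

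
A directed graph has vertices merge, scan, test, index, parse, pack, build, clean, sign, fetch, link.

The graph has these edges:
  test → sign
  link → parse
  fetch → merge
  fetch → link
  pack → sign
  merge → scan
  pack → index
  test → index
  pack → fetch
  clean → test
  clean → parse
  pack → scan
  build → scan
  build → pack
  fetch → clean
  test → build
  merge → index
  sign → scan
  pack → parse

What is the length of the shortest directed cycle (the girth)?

5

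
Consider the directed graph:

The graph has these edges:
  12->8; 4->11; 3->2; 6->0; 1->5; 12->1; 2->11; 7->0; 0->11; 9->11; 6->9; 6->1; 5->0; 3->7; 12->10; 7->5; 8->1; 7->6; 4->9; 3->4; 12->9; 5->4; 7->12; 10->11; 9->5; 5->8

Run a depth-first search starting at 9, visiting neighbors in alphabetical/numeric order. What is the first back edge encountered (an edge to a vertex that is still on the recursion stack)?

DFS from 9 (visiting neighbors in alphabetical/numeric order); mark gray on enter, black on exit:
9 gray
  5 gray
    0 gray
      11 gray
      11 black
    0 black
    4 gray
      4→9: 9 is gray → back edge
First back edge: 4 → 9.

4->9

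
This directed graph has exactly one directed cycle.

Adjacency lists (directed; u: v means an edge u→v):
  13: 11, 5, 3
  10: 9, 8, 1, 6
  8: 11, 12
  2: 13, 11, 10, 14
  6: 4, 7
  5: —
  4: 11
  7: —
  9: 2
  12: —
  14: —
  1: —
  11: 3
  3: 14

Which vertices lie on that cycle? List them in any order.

2, 9, 10

DFS with gray/black marking from 10:
10 gray
  9 gray
    2 gray
      13 gray
        11 gray
          3 gray
            14 gray
            14 black
          3 black
        11 black
        5 gray
        5 black
        13→3: 3 black — skip
      13 black
      2→11: 11 black — skip
      2→10: 10 is gray → back edge
Back edge closes the cycle 10 → 9 → 2 → 10; its vertices are {2, 9, 10}.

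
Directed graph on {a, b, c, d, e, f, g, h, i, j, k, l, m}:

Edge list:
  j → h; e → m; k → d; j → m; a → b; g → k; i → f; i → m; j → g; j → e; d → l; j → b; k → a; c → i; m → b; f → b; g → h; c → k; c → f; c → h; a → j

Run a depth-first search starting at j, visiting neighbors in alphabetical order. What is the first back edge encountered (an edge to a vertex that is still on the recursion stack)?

a→j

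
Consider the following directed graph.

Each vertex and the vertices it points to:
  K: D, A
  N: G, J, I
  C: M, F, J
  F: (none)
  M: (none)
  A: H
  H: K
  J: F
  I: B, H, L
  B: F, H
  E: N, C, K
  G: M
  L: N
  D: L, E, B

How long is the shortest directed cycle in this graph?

For each vertex v, BFS finds the shortest path from v back to v.
The shortest such closed walk is E → K → D → E, length 3.

3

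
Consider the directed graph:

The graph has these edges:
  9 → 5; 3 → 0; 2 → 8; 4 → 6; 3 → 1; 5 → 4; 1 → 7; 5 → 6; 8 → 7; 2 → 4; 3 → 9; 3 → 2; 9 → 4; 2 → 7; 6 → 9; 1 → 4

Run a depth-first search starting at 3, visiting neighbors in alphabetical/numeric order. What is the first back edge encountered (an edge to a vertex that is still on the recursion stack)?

DFS from 3 (visiting neighbors in alphabetical/numeric order); mark gray on enter, black on exit:
3 gray
  0 gray
  0 black
  1 gray
    4 gray
      6 gray
        9 gray
          9→4: 4 is gray → back edge
First back edge: 9 → 4.

9→4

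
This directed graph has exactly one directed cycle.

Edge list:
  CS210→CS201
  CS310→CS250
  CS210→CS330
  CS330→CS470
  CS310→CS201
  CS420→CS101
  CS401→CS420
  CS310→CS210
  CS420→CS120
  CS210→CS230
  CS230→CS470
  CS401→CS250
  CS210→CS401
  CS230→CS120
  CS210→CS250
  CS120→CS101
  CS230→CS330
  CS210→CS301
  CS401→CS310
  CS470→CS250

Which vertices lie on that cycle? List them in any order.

DFS with gray/black marking from CS210:
CS210 gray
  CS301 gray
  CS301 black
  CS250 gray
  CS250 black
  CS401 gray
    CS310 gray
      CS310→CS250: CS250 black — skip
      CS310→CS210: CS210 is gray → back edge
Back edge closes the cycle CS210 → CS401 → CS310 → CS210; its vertices are {CS210, CS310, CS401}.

CS210, CS310, CS401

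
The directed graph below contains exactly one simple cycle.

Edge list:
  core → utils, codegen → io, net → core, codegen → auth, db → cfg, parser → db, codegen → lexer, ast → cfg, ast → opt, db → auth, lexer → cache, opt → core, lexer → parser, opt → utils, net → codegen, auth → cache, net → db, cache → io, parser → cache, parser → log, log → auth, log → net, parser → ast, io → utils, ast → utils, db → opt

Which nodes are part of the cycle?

DFS with gray/black marking from parser:
parser gray
  ast gray
    cfg gray
    cfg black
    utils gray
    utils black
    opt gray
      core gray
        core→utils: utils black — skip
      core black
      opt→utils: utils black — skip
    opt black
  ast black
  db gray
    db→opt: opt black — skip
    db→cfg: cfg black — skip
    auth gray
      cache gray
        io gray
          io→utils: utils black — skip
        io black
      cache black
    auth black
  db black
  log gray
    net gray
      codegen gray
        lexer gray
          lexer→cache: cache black — skip
          lexer→parser: parser is gray → back edge
Back edge closes the cycle parser → log → net → codegen → lexer → parser; its vertices are {log, net, lexer, parser, codegen}.

log, net, lexer, parser, codegen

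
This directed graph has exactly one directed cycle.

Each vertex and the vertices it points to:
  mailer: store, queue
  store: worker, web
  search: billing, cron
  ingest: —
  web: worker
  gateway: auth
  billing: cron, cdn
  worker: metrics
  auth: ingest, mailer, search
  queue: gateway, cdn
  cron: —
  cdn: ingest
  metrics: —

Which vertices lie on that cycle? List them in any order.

DFS with gray/black marking from auth:
auth gray
  ingest gray
  ingest black
  mailer gray
    store gray
      worker gray
        metrics gray
        metrics black
      worker black
      web gray
        web→worker: worker black — skip
      web black
    store black
    queue gray
      gateway gray
        gateway→auth: auth is gray → back edge
Back edge closes the cycle auth → mailer → queue → gateway → auth; its vertices are {auth, queue, mailer, gateway}.

auth, queue, mailer, gateway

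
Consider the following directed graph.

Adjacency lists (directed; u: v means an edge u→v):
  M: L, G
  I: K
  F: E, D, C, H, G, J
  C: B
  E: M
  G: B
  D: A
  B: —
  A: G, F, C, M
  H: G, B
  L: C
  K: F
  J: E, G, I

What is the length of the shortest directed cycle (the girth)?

3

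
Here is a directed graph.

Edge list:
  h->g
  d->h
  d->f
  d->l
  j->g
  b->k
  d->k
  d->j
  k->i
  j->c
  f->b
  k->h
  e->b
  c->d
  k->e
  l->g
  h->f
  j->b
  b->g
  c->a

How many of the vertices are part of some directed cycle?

8

A vertex is on a directed cycle iff it belongs to a strongly connected component of size ≥ 2 (or has a self-loop).
The vertices on cycles are {b, c, d, e, f, h, j, k} — 8 in total.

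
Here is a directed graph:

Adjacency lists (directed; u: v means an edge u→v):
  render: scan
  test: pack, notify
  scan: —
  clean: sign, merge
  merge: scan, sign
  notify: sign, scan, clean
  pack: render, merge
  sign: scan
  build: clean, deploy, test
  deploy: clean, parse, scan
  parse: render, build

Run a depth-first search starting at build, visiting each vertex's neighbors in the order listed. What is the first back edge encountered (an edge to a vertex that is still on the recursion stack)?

parse→build

DFS from build (visiting each vertex's neighbors in the order listed); mark gray on enter, black on exit:
build gray
  clean gray
    sign gray
      scan gray
      scan black
    sign black
    merge gray
      merge→scan: scan black — skip
      merge→sign: sign black — skip
    merge black
  clean black
  deploy gray
    deploy→clean: clean black — skip
    parse gray
      render gray
        render→scan: scan black — skip
      render black
      parse→build: build is gray → back edge
First back edge: parse → build.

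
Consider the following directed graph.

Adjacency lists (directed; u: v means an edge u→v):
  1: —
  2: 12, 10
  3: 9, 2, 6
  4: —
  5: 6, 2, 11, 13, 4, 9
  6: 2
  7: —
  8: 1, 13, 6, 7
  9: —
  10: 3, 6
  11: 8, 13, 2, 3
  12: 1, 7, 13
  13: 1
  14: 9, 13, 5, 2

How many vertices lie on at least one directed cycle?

A vertex is on a directed cycle iff it belongs to a strongly connected component of size ≥ 2 (or has a self-loop).
The vertices on cycles are {2, 3, 6, 10} — 4 in total.

4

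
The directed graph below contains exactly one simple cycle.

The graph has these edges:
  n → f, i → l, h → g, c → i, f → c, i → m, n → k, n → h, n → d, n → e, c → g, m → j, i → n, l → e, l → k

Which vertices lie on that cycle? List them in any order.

c, f, i, n

DFS with gray/black marking from i:
i gray
  m gray
    j gray
    j black
  m black
  l gray
    e gray
    e black
    k gray
    k black
  l black
  n gray
    n→e: e black — skip
    h gray
      g gray
      g black
    h black
    d gray
    d black
    n→k: k black — skip
    f gray
      c gray
        c→g: g black — skip
        c→i: i is gray → back edge
Back edge closes the cycle i → n → f → c → i; its vertices are {c, f, i, n}.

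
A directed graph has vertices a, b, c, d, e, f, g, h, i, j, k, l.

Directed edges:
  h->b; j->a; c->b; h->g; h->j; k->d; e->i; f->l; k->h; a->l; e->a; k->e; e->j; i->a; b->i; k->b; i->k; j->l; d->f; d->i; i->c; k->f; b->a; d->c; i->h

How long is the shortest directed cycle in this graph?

3

For each vertex v, BFS finds the shortest path from v back to v.
The shortest such closed walk is k → d → i → k, length 3.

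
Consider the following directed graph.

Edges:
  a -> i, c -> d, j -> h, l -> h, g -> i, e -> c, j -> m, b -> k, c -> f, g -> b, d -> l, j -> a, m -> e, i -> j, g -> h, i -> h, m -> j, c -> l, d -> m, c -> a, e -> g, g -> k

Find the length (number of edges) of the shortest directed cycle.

For each vertex v, BFS finds the shortest path from v back to v.
The shortest such closed walk is m → j → m, length 2.

2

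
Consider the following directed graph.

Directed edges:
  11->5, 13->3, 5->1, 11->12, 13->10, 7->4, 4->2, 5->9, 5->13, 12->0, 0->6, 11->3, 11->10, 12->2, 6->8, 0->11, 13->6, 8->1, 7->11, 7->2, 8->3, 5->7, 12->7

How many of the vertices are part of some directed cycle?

A vertex is on a directed cycle iff it belongs to a strongly connected component of size ≥ 2 (or has a self-loop).
The vertices on cycles are {0, 5, 7, 11, 12} — 5 in total.

5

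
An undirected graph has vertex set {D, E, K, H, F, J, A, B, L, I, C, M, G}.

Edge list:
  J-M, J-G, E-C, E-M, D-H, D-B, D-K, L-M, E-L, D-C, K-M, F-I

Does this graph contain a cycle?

Yes

DFS, tracking each vertex's parent; an edge to a visited non-parent vertex closes a cycle.
Start from L:
visit L (parent –)
  visit E (parent L)
    visit M (parent E)
      visit J (parent M)
        visit G (parent J)
          G–J: parent, skip
        J–M: parent, skip
      visit K (parent M)
        K–M: parent, skip
        visit D (parent K)
          visit B (parent D)
            B–D: parent, skip
          visit C (parent D)
            C–D: parent, skip
            C–E: E visited and ≠ parent → cycle
Cycle: E – M – K – D – C – E.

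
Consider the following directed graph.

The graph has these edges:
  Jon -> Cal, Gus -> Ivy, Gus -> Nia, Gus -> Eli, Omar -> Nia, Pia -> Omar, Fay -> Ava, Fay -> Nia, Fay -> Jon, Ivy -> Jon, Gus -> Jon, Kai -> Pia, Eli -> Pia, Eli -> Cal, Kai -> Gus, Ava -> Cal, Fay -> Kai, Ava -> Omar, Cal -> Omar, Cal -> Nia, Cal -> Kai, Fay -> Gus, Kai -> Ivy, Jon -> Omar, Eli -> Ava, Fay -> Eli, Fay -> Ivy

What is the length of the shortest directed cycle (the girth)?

For each vertex v, BFS finds the shortest path from v back to v.
The shortest such closed walk is Gus → Eli → Cal → Kai → Gus, length 4.

4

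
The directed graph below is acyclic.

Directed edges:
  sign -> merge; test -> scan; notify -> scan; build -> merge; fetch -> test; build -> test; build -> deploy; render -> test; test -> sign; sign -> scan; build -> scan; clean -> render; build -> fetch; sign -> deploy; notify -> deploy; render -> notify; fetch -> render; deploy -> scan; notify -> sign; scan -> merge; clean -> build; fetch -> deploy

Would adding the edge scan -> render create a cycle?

Adding scan→render creates a cycle iff render can already reach scan.
Path from render: render → notify → scan.
So render → … → scan → render is a cycle.

Yes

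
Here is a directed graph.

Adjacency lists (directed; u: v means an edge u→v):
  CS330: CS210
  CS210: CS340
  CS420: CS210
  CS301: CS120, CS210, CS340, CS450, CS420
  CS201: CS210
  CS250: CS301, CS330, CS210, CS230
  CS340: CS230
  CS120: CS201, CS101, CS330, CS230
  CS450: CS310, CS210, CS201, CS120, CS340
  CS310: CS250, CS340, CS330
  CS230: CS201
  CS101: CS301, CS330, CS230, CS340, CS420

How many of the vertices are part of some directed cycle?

10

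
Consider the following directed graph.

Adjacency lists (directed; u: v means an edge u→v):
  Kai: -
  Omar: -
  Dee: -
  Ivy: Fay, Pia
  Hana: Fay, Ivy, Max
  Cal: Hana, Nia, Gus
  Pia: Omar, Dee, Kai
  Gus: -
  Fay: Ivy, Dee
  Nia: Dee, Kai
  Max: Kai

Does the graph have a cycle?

Yes

DFS with white/gray/black marking, starting from Cal:
Cal gray
  Hana gray
    Fay gray
      Ivy gray
        Ivy→Fay: Fay is gray → back edge
Back edge found, so a cycle exists: Fay → Ivy → Fay.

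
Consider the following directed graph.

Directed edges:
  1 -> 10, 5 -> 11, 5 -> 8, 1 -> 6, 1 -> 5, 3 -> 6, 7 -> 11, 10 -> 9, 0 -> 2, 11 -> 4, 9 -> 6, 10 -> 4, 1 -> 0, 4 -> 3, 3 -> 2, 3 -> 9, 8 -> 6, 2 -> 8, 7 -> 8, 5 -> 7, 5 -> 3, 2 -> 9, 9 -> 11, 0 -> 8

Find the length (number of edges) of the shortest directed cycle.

For each vertex v, BFS finds the shortest path from v back to v.
The shortest such closed walk is 3 → 9 → 11 → 4 → 3, length 4.

4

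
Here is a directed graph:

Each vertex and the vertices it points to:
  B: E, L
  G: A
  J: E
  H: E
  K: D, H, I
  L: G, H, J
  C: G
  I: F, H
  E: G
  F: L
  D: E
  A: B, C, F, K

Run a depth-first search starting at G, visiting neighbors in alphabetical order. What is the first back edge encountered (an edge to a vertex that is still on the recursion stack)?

E->G

DFS from G (visiting neighbors in alphabetical order); mark gray on enter, black on exit:
G gray
  A gray
    B gray
      E gray
        E→G: G is gray → back edge
First back edge: E → G.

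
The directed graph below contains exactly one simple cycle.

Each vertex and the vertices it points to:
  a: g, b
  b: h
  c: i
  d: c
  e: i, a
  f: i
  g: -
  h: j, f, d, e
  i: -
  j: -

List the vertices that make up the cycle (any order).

a, b, e, h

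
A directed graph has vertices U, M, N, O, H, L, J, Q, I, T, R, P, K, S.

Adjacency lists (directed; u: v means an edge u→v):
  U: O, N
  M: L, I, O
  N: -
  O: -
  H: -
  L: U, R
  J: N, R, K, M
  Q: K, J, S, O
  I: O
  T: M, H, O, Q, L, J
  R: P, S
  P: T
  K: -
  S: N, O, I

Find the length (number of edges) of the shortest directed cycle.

For each vertex v, BFS finds the shortest path from v back to v.
The shortest such closed walk is P → T → J → R → P, length 4.

4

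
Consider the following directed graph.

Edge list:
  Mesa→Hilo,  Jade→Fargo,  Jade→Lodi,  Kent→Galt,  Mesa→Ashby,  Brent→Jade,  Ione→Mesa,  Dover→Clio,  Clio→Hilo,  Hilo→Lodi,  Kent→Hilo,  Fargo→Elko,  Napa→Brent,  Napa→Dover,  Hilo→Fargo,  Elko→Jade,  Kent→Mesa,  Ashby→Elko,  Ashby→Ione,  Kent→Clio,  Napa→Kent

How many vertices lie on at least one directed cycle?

6

A vertex is on a directed cycle iff it belongs to a strongly connected component of size ≥ 2 (or has a self-loop).
The vertices on cycles are {Elko, Ione, Jade, Mesa, Ashby, Fargo} — 6 in total.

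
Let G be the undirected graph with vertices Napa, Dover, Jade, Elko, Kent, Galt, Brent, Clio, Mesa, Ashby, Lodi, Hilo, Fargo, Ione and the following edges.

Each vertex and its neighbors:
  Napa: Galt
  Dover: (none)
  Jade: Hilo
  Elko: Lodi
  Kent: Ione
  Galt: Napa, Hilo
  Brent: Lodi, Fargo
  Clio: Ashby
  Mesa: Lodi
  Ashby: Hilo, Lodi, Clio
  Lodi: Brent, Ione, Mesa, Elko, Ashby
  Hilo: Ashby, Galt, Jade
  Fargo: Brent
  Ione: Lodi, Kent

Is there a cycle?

No

DFS, tracking each vertex's parent; an edge to a visited non-parent vertex closes a cycle.
Start from Galt:
visit Galt (parent –)
  visit Napa (parent Galt)
    Napa–Galt: parent, skip
  visit Hilo (parent Galt)
    visit Ashby (parent Hilo)
      Ashby–Hilo: parent, skip
      visit Lodi (parent Ashby)
        visit Brent (parent Lodi)
          Brent–Lodi: parent, skip
          visit Fargo (parent Brent)
            Fargo–Brent: parent, skip
        visit Ione (parent Lodi)
          Ione–Lodi: parent, skip
          visit Kent (parent Ione)
            Kent–Ione: parent, skip
        visit Mesa (parent Lodi)
          Mesa–Lodi: parent, skip
        visit Elko (parent Lodi)
          Elko–Lodi: parent, skip
        Lodi–Ashby: parent, skip
      visit Clio (parent Ashby)
        Clio–Ashby: parent, skip
    Hilo–Galt: parent, skip
    visit Jade (parent Hilo)
      Jade–Hilo: parent, skip
visit Dover (parent –)
No non-parent visited neighbor found — the graph is a forest.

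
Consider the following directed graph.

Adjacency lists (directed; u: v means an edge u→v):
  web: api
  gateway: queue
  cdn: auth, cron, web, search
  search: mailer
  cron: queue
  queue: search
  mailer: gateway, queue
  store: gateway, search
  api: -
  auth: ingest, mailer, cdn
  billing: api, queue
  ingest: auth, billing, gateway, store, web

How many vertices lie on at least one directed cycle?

A vertex is on a directed cycle iff it belongs to a strongly connected component of size ≥ 2 (or has a self-loop).
The vertices on cycles are {cdn, auth, queue, ingest, mailer, search, gateway} — 7 in total.

7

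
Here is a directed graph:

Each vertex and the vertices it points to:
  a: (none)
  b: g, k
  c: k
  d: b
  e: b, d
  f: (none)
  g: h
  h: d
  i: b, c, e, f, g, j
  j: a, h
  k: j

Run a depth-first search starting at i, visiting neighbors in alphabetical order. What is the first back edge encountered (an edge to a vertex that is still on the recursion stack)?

DFS from i (visiting neighbors in alphabetical order); mark gray on enter, black on exit:
i gray
  b gray
    g gray
      h gray
        d gray
          d→b: b is gray → back edge
First back edge: d → b.

d->b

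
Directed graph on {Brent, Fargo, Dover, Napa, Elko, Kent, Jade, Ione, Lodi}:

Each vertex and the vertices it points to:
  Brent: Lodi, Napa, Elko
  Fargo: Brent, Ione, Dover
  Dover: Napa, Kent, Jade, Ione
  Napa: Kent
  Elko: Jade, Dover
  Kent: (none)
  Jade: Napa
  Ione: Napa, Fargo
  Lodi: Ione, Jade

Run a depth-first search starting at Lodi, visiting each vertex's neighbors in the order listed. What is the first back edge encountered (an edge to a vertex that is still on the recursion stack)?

DFS from Lodi (visiting each vertex's neighbors in the order listed); mark gray on enter, black on exit:
Lodi gray
  Ione gray
    Napa gray
      Kent gray
      Kent black
    Napa black
    Fargo gray
      Brent gray
        Brent→Lodi: Lodi is gray → back edge
First back edge: Brent → Lodi.

Brent->Lodi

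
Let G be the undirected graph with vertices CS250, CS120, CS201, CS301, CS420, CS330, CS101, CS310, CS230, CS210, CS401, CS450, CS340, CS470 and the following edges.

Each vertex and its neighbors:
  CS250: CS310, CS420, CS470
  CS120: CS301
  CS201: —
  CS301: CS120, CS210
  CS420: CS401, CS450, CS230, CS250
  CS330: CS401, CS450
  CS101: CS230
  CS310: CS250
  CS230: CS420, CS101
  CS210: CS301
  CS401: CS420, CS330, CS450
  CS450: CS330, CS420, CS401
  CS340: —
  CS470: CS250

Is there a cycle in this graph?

Yes

DFS, tracking each vertex's parent; an edge to a visited non-parent vertex closes a cycle.
Start from CS301:
visit CS301 (parent –)
  visit CS120 (parent CS301)
    CS120–CS301: parent, skip
  visit CS210 (parent CS301)
    CS210–CS301: parent, skip
visit CS250 (parent –)
  visit CS310 (parent CS250)
    CS310–CS250: parent, skip
  visit CS420 (parent CS250)
    visit CS401 (parent CS420)
      CS401–CS420: parent, skip
      visit CS330 (parent CS401)
        CS330–CS401: parent, skip
        visit CS450 (parent CS330)
          CS450–CS330: parent, skip
          CS450–CS420: CS420 visited and ≠ parent → cycle
Cycle: CS420 – CS401 – CS330 – CS450 – CS420.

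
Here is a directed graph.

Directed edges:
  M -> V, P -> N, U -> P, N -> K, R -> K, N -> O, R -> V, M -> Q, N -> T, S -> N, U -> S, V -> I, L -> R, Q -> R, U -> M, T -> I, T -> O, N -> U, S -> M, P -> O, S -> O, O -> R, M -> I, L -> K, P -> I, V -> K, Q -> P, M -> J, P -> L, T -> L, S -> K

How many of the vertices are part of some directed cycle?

A vertex is on a directed cycle iff it belongs to a strongly connected component of size ≥ 2 (or has a self-loop).
The vertices on cycles are {M, N, P, Q, S, U} — 6 in total.

6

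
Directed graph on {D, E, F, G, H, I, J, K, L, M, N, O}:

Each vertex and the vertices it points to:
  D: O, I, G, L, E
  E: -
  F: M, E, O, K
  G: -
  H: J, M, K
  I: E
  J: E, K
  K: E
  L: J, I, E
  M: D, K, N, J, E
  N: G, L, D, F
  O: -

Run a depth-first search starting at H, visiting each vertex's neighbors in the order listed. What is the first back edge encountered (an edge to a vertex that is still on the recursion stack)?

F->M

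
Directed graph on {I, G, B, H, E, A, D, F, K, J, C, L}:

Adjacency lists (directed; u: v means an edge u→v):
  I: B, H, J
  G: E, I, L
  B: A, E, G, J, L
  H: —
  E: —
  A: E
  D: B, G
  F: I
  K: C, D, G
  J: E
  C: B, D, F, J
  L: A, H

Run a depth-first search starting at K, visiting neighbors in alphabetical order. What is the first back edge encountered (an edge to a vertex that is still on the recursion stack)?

I→B

DFS from K (visiting neighbors in alphabetical order); mark gray on enter, black on exit:
K gray
  C gray
    B gray
      A gray
        E gray
        E black
      A black
      B→E: E black — skip
      G gray
        G→E: E black — skip
        I gray
          I→B: B is gray → back edge
First back edge: I → B.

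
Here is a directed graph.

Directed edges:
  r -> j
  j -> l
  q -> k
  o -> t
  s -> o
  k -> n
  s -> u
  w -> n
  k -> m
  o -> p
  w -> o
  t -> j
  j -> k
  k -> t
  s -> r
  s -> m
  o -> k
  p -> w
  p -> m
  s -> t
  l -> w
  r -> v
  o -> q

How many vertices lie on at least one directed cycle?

8

A vertex is on a directed cycle iff it belongs to a strongly connected component of size ≥ 2 (or has a self-loop).
The vertices on cycles are {j, k, l, o, p, q, t, w} — 8 in total.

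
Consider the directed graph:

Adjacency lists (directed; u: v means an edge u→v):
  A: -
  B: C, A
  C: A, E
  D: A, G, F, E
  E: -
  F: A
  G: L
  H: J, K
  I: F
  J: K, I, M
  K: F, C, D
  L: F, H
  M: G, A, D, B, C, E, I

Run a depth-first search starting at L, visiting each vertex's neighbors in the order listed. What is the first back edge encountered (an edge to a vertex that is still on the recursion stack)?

G->L

DFS from L (visiting each vertex's neighbors in the order listed); mark gray on enter, black on exit:
L gray
  F gray
    A gray
    A black
  F black
  H gray
    J gray
      K gray
        K→F: F black — skip
        C gray
          C→A: A black — skip
          E gray
          E black
        C black
        D gray
          D→A: A black — skip
          G gray
            G→L: L is gray → back edge
First back edge: G → L.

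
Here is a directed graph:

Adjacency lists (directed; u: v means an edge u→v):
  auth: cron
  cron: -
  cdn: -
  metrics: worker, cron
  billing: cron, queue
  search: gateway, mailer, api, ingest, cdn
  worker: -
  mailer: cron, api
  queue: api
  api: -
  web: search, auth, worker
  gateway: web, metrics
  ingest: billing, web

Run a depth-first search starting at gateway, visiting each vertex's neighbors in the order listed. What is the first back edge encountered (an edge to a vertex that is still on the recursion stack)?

search→gateway

DFS from gateway (visiting each vertex's neighbors in the order listed); mark gray on enter, black on exit:
gateway gray
  web gray
    search gray
      search→gateway: gateway is gray → back edge
First back edge: search → gateway.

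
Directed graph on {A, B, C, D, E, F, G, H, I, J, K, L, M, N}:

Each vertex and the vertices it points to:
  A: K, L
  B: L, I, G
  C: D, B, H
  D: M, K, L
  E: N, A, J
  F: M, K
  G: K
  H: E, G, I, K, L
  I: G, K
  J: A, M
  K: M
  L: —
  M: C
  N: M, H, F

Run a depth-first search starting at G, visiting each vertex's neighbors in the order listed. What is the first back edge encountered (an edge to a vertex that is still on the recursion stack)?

D→M

DFS from G (visiting each vertex's neighbors in the order listed); mark gray on enter, black on exit:
G gray
  K gray
    M gray
      C gray
        D gray
          D→M: M is gray → back edge
First back edge: D → M.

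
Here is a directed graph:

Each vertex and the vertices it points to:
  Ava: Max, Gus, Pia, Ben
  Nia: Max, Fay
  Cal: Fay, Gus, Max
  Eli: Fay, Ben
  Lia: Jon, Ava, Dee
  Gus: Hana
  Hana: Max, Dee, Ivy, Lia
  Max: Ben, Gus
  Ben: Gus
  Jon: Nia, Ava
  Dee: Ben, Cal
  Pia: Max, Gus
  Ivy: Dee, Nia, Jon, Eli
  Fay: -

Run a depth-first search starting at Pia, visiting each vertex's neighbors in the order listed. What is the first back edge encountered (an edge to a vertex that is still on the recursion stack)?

Hana→Max

DFS from Pia (visiting each vertex's neighbors in the order listed); mark gray on enter, black on exit:
Pia gray
  Max gray
    Ben gray
      Gus gray
        Hana gray
          Hana→Max: Max is gray → back edge
First back edge: Hana → Max.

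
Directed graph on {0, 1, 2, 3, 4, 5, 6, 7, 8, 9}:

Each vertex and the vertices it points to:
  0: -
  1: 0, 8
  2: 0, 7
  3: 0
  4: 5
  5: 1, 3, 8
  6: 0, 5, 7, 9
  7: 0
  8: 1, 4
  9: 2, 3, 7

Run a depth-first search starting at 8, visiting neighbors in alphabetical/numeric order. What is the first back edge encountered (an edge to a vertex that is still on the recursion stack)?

1→8

DFS from 8 (visiting neighbors in alphabetical/numeric order); mark gray on enter, black on exit:
8 gray
  1 gray
    0 gray
    0 black
    1→8: 8 is gray → back edge
First back edge: 1 → 8.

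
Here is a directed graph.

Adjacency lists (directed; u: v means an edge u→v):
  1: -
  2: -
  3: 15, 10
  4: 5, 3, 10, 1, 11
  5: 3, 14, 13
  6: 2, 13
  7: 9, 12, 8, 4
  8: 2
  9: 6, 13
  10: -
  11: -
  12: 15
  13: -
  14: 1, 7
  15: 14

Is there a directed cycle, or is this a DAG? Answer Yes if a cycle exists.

Yes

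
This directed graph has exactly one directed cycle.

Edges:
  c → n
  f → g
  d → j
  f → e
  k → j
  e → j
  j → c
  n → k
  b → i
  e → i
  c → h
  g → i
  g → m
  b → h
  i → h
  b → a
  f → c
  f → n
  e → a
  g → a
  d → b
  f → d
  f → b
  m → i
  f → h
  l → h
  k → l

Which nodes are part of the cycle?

DFS with gray/black marking from n:
n gray
  k gray
    l gray
      h gray
      h black
    l black
    j gray
      c gray
        c→n: n is gray → back edge
Back edge closes the cycle n → k → j → c → n; its vertices are {c, j, k, n}.

c, j, k, n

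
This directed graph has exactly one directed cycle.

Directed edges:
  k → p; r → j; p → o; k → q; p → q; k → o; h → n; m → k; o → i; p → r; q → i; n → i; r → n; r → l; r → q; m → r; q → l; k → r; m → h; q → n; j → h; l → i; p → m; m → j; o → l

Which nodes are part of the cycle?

DFS with gray/black marking from k:
k gray
  o gray
    i gray
    i black
    l gray
      l→i: i black — skip
    l black
  o black
  p gray
    p→o: o black — skip
    r gray
      r→l: l black — skip
      q gray
        q→l: l black — skip
        n gray
          n→i: i black — skip
        n black
        q→i: i black — skip
      q black
      j gray
        h gray
          h→n: n black — skip
        h black
      j black
      r→n: n black — skip
    r black
    m gray
      m→j: j black — skip
      m→r: r black — skip
      m→k: k is gray → back edge
Back edge closes the cycle k → p → m → k; its vertices are {k, m, p}.

k, m, p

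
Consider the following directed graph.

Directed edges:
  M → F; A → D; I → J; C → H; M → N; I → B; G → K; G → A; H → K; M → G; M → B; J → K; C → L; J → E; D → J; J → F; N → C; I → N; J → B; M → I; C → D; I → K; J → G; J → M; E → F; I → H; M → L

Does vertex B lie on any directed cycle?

B lies on a cycle iff there is a path from B back to itself.
Exploring from B, it never reaches itself; equivalently, its strongly connected component is a singleton.

No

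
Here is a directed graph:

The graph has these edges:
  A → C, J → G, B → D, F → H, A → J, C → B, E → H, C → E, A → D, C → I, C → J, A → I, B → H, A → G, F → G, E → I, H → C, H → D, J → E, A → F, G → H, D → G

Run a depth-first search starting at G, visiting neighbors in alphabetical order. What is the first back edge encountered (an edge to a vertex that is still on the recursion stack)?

DFS from G (visiting neighbors in alphabetical order); mark gray on enter, black on exit:
G gray
  H gray
    C gray
      B gray
        D gray
          D→G: G is gray → back edge
First back edge: D → G.

D->G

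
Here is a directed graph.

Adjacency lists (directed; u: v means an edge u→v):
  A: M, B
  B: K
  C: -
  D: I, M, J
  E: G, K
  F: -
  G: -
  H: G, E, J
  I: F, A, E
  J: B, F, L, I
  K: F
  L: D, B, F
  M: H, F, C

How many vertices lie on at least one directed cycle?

A vertex is on a directed cycle iff it belongs to a strongly connected component of size ≥ 2 (or has a self-loop).
The vertices on cycles are {A, D, H, I, J, L, M} — 7 in total.

7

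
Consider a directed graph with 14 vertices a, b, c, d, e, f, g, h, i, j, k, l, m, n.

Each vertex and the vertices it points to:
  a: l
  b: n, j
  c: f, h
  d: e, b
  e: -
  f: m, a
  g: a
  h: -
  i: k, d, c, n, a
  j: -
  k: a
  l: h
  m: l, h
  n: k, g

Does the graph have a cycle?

No

DFS with white/gray/black marking, starting from j:
j gray
j black
a gray
  l gray
    h gray
    h black
  l black
a black
b gray
  n gray
    k gray
      k→a: a black — skip
    k black
    g gray
      g→a: a black — skip
    g black
  n black
  b→j: j black — skip
b black
c gray
  f gray
    m gray
      m→l: l black — skip
      m→h: h black — skip
    m black
    f→a: a black — skip
  f black
  c→h: h black — skip
c black
d gray
  e gray
  e black
  d→b: b black — skip
d black
i gray
  i→k: k black — skip
  i→d: d black — skip
  i→c: c black — skip
  i→n: n black — skip
  i→a: a black — skip
i black
Every edge goes to a white or black vertex — no back edge, so the graph is acyclic.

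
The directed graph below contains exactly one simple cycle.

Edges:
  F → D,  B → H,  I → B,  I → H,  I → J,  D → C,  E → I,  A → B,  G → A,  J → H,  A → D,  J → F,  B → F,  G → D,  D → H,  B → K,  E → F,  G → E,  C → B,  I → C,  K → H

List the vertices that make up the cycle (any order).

DFS with gray/black marking from C:
C gray
  B gray
    F gray
      D gray
        D→C: C is gray → back edge
Back edge closes the cycle C → B → F → D → C; its vertices are {B, C, D, F}.

B, C, D, F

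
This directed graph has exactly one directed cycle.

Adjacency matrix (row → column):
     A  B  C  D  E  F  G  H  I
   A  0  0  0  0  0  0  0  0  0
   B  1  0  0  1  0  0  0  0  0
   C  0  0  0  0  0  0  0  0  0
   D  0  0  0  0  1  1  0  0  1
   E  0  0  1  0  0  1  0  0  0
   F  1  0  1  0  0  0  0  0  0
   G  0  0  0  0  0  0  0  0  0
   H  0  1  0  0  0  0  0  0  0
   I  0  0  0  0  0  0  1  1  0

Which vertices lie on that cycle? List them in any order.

B, D, H, I

DFS with gray/black marking from D:
D gray
  I gray
    H gray
      B gray
        B→D: D is gray → back edge
Back edge closes the cycle D → I → H → B → D; its vertices are {B, D, H, I}.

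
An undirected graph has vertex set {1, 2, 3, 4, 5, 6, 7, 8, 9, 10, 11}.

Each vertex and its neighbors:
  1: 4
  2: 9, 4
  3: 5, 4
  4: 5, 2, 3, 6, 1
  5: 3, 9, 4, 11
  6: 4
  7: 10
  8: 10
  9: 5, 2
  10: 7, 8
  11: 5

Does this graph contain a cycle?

DFS, tracking each vertex's parent; an edge to a visited non-parent vertex closes a cycle.
Start from 7:
visit 7 (parent –)
  visit 10 (parent 7)
    10–7: parent, skip
    visit 8 (parent 10)
      8–10: parent, skip
visit 1 (parent –)
  visit 4 (parent 1)
    visit 5 (parent 4)
      visit 3 (parent 5)
        3–5: parent, skip
        3–4: 4 visited and ≠ parent → cycle
Cycle: 4 – 5 – 3 – 4.

Yes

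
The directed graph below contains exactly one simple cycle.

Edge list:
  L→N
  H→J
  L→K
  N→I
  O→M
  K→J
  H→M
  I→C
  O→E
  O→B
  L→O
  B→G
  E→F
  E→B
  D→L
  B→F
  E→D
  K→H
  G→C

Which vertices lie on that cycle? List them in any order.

D, E, L, O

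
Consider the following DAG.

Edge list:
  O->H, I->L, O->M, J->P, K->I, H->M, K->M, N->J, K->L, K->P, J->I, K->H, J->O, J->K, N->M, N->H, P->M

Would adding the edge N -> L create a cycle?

No

Adding N→L creates a cycle iff L can already reach N.
Explore from L: no path reaches N. The graph stays acyclic.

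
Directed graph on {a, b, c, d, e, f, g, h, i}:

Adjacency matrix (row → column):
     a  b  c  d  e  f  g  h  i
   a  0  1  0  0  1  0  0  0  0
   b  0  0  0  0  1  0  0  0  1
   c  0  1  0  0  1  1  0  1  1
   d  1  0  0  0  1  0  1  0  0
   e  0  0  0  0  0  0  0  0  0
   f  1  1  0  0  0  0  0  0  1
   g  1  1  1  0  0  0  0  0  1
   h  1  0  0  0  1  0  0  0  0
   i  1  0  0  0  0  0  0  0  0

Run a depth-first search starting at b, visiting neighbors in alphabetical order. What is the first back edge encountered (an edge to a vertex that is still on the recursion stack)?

a->b

DFS from b (visiting neighbors in alphabetical order); mark gray on enter, black on exit:
b gray
  e gray
  e black
  i gray
    a gray
      a→b: b is gray → back edge
First back edge: a → b.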